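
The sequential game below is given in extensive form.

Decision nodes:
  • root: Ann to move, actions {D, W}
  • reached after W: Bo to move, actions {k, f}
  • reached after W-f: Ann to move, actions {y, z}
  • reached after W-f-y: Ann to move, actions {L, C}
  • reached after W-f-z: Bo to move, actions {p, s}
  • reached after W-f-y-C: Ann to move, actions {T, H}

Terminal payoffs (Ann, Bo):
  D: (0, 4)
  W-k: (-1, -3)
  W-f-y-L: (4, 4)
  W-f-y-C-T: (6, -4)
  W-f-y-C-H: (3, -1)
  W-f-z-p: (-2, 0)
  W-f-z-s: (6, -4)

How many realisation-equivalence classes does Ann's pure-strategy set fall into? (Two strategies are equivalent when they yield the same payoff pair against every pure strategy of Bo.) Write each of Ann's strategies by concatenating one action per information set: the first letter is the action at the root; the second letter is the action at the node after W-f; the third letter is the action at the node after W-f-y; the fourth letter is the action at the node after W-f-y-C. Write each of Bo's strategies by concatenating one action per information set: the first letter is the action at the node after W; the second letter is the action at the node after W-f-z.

Ann has 16 pure strategies: DyLT, DyLH, DyCT, DyCH, DzLT, DzLH, DzCT, DzCH, WyLT, WyLH, WyCT, WyCH, WzLT, WzLH, WzCT, WzCH. Columns: kp, ks, fp, fs.
{DyLT, DyLH, DyCT, DyCH, DzLT, DzLH, DzCT, DzCH} → row (0,4) (0,4) (0,4) (0,4)
{WyLT, WyLH} → row (-1,-3) (-1,-3) (4,4) (4,4)
{WyCT} → row (-1,-3) (-1,-3) (6,-4) (6,-4)
{WyCH} → row (-1,-3) (-1,-3) (3,-1) (3,-1)
{WzLT, WzLH, WzCT, WzCH} → row (-1,-3) (-1,-3) (-2,0) (6,-4)
That's 5 distinct rows out of 16 strategies.

5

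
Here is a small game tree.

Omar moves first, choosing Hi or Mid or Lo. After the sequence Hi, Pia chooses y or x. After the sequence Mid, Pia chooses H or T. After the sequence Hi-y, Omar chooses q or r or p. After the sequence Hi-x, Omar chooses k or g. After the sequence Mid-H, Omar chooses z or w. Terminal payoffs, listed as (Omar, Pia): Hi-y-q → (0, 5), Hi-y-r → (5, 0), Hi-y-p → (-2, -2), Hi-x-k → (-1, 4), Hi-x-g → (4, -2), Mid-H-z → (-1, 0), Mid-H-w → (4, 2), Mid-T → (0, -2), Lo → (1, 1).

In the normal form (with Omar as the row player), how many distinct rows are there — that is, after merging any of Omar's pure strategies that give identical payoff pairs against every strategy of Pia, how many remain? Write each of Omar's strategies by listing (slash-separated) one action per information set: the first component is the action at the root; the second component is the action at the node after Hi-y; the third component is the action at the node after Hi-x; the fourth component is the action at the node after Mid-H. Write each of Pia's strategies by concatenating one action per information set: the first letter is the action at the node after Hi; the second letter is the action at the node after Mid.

Omar has 36 pure strategies: Hi/q/k/z, Hi/q/k/w, Hi/q/g/z, Hi/q/g/w, Hi/r/k/z, Hi/r/k/w, Hi/r/g/z, Hi/r/g/w, Hi/p/k/z, Hi/p/k/w, Hi/p/g/z, Hi/p/g/w, Mid/q/k/z, Mid/q/k/w, Mid/q/g/z, Mid/q/g/w, Mid/r/k/z, Mid/r/k/w, Mid/r/g/z, Mid/r/g/w, Mid/p/k/z, Mid/p/k/w, Mid/p/g/z, Mid/p/g/w, Lo/q/k/z, Lo/q/k/w, Lo/q/g/z, Lo/q/g/w, Lo/r/k/z, Lo/r/k/w, Lo/r/g/z, Lo/r/g/w, Lo/p/k/z, Lo/p/k/w, Lo/p/g/z, Lo/p/g/w. Columns: yH, yT, xH, xT.
{Hi/q/k/z, Hi/q/k/w} → row (0,5) (0,5) (-1,4) (-1,4)
{Hi/q/g/z, Hi/q/g/w} → row (0,5) (0,5) (4,-2) (4,-2)
{Hi/r/k/z, Hi/r/k/w} → row (5,0) (5,0) (-1,4) (-1,4)
{Hi/r/g/z, Hi/r/g/w} → row (5,0) (5,0) (4,-2) (4,-2)
{Hi/p/k/z, Hi/p/k/w} → row (-2,-2) (-2,-2) (-1,4) (-1,4)
{Hi/p/g/z, Hi/p/g/w} → row (-2,-2) (-2,-2) (4,-2) (4,-2)
{Mid/q/k/z, Mid/q/g/z, Mid/r/k/z, Mid/r/g/z, Mid/p/k/z, Mid/p/g/z} → row (-1,0) (0,-2) (-1,0) (0,-2)
{Mid/q/k/w, Mid/q/g/w, Mid/r/k/w, Mid/r/g/w, Mid/p/k/w, Mid/p/g/w} → row (4,2) (0,-2) (4,2) (0,-2)
{Lo/q/k/z, Lo/q/k/w, Lo/q/g/z, Lo/q/g/w, Lo/r/k/z, Lo/r/k/w, Lo/r/g/z, Lo/r/g/w, Lo/p/k/z, Lo/p/k/w, Lo/p/g/z, Lo/p/g/w} → row (1,1) (1,1) (1,1) (1,1)
That's 9 distinct rows out of 36 strategies.

9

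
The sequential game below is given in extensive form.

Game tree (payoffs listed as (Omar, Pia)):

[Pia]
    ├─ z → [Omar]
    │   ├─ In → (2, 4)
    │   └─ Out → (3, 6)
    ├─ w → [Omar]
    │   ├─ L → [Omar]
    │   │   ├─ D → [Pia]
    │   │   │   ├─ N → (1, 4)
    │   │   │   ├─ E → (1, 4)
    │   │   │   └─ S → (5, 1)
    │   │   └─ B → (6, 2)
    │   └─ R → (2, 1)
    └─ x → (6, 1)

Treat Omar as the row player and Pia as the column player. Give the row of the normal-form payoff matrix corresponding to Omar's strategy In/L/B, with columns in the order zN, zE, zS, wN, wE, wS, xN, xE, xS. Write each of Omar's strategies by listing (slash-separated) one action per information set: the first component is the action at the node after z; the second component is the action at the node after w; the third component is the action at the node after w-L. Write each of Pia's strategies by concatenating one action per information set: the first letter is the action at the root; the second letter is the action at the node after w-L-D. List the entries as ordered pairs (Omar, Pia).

vs zN: Pia plays z → Omar plays In at [z] → (2, 4)
vs zE: Pia plays z → Omar plays In at [z] → (2, 4)
vs zS: Pia plays z → Omar plays In at [z] → (2, 4)
vs wN: Pia plays w → Omar plays L at [w] → Omar plays B at [w-L] → (6, 2)
vs wE: Pia plays w → Omar plays L at [w] → Omar plays B at [w-L] → (6, 2)
vs wS: Pia plays w → Omar plays L at [w] → Omar plays B at [w-L] → (6, 2)
vs xN: Pia plays x → (6, 1)
vs xE: Pia plays x → (6, 1)
vs xS: Pia plays x → (6, 1)

(2,4) (2,4) (2,4) (6,2) (6,2) (6,2) (6,1) (6,1) (6,1)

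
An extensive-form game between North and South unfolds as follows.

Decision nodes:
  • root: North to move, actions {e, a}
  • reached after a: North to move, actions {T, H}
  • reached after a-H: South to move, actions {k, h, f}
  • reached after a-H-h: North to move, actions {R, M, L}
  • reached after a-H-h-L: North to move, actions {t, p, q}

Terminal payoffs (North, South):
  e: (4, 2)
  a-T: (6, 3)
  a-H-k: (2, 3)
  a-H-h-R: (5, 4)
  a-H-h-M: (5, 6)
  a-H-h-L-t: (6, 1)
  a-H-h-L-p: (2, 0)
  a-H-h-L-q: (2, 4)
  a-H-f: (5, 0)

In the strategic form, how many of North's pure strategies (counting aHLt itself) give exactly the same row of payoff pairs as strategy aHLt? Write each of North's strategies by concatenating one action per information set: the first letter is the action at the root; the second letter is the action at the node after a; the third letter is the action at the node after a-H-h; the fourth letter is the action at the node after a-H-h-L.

Row for aHLt (columns k, h, f): (2,3) (6,1) (5,0).
Every one of North's information sets is on the play path for some reply by South when North follows aHLt.
Changing the action at any of them therefore changes at least one column, so only aHLt itself gives this row.

1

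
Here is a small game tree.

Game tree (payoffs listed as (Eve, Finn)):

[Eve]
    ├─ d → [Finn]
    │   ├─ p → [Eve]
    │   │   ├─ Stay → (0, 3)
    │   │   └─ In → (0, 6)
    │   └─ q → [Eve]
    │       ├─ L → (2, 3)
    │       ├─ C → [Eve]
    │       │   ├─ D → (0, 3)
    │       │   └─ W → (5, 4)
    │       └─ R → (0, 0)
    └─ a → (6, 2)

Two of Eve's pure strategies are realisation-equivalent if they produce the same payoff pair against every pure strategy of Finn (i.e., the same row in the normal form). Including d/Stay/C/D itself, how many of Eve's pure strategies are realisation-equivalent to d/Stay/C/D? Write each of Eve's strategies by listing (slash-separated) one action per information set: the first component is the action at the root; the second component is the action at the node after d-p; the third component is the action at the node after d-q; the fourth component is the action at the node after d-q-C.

Row for d/Stay/C/D (columns p, q): (0,3) (0,3).
Every one of Eve's information sets is on the play path for some reply by Finn when Eve follows d/Stay/C/D.
Changing the action at any of them therefore changes at least one column, so only d/Stay/C/D itself gives this row.

1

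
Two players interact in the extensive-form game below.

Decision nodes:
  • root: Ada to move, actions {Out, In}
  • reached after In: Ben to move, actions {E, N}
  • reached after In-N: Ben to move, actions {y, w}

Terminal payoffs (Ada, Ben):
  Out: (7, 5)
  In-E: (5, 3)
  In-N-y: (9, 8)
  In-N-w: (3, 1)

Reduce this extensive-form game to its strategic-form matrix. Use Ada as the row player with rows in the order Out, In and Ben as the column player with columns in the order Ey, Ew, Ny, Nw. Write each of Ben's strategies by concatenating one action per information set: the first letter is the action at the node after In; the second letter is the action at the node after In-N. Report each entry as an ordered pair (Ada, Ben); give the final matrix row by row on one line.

Row Out: Ey→(7,5), Ew→(7,5), Ny→(7,5), Nw→(7,5)
Row In: Ey→(5,3), Ew→(5,3), Ny→(9,8), Nw→(3,1)

Out: (7,5) (7,5) (7,5) (7,5) | In: (5,3) (5,3) (9,8) (3,1)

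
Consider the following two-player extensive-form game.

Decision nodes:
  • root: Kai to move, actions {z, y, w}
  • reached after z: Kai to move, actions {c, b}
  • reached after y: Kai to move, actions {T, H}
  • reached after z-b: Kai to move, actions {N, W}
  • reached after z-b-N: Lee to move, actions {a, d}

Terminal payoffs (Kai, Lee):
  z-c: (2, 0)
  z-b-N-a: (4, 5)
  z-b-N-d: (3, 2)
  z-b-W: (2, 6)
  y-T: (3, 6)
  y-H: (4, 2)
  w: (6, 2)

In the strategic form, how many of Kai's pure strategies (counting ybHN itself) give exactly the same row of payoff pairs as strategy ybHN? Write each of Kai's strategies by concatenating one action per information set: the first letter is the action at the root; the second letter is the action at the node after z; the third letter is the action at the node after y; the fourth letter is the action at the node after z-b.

4

Row for ybHN (columns a, d): (4,2) (4,2).
Under ybHN, Kai's choice at the node after z and at the node after z-b can never be reached regardless of what Lee does, so varying those choices leaves every outcome unchanged.
Holding the reachable choices fixed and varying the unreachable ones freely already gives 2 × 2 = 4 equivalent strategies.
No other strategy reproduces this row, so those 4 are the full class: ycHN, ycHW, ybHN, ybHW.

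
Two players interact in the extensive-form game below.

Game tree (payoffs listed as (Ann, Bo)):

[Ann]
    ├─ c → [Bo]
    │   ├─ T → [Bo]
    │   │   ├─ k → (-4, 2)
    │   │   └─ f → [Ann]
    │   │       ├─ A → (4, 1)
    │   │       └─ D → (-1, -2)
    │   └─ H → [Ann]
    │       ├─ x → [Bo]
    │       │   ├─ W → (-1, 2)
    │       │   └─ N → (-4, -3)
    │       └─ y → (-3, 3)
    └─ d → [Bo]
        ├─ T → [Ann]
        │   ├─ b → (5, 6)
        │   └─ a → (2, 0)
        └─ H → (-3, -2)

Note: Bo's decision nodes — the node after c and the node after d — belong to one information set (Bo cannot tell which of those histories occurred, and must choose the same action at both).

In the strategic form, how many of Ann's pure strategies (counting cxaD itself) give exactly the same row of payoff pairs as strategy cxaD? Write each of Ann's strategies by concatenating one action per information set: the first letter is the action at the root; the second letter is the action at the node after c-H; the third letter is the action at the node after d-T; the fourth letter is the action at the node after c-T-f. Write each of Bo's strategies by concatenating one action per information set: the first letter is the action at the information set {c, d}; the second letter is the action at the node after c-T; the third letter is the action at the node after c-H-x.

2

Row for cxaD (columns TkW, TkN, TfW, TfN, HkW, HkN, HfW, HfN): (-4,2) (-4,2) (-1,-2) (-1,-2) (-1,2) (-4,-3) (-1,2) (-4,-3).
Under cxaD, Ann's choice at the node after d-T can never be reached regardless of what Bo does, so varying those choices leaves every outcome unchanged.
Holding the reachable choices fixed and varying the unreachable one freely already gives 2 equivalent strategies.
No other strategy reproduces this row, so those 2 are the full class: cxbD, cxaD.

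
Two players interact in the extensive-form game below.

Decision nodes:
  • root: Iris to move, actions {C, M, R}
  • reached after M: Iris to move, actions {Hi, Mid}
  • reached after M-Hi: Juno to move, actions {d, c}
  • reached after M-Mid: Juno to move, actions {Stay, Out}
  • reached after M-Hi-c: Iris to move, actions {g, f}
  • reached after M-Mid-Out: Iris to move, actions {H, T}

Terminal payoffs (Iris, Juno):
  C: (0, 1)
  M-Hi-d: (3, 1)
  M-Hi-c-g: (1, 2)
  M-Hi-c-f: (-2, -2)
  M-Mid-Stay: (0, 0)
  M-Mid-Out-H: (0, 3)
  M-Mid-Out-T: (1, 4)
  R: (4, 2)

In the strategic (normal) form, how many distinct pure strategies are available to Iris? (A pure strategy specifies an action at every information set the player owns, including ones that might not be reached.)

Iris owns the root with actions {C, M, R} — three choices.
Iris owns the node after M with actions {Hi, Mid} — two choices.
Iris owns the node after M-Hi-c with actions {g, f} — two choices.
Iris owns the node after M-Mid-Out with actions {H, T} — two choices.
A pure strategy fixes one action at each information set independently, so the count is the product 3 × 2 × 2 × 2 = 24.

24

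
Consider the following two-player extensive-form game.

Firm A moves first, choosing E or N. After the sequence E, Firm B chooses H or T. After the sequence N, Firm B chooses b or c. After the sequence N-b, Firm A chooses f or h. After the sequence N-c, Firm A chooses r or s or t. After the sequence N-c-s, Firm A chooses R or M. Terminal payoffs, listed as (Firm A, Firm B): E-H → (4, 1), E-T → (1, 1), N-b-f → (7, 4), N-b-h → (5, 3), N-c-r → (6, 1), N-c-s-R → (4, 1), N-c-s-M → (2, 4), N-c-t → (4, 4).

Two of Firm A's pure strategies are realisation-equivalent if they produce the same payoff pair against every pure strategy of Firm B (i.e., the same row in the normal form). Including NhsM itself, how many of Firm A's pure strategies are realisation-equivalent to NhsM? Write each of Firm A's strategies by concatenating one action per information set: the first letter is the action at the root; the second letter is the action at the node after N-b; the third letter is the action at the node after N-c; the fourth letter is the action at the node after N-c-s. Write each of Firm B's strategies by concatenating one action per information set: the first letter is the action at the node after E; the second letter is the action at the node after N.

Row for NhsM (columns Hb, Hc, Tb, Tc): (5,3) (2,4) (5,3) (2,4).
Every one of Firm A's information sets is on the play path for some reply by Firm B when Firm A follows NhsM.
Changing the action at any of them therefore changes at least one column, so only NhsM itself gives this row.

1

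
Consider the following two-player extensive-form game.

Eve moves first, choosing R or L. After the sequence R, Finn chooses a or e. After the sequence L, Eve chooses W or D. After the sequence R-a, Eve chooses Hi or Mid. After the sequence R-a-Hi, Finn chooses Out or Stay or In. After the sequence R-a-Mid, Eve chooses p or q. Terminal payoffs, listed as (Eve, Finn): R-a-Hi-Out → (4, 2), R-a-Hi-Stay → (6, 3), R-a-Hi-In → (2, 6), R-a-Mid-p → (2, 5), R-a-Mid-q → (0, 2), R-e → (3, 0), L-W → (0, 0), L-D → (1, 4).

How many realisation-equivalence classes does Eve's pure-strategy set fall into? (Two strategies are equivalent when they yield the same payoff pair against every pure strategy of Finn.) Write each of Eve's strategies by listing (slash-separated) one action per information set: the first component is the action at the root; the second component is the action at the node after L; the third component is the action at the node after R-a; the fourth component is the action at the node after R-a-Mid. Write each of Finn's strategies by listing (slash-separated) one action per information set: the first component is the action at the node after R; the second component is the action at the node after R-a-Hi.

Eve has 16 pure strategies: R/W/Hi/p, R/W/Hi/q, R/W/Mid/p, R/W/Mid/q, R/D/Hi/p, R/D/Hi/q, R/D/Mid/p, R/D/Mid/q, L/W/Hi/p, L/W/Hi/q, L/W/Mid/p, L/W/Mid/q, L/D/Hi/p, L/D/Hi/q, L/D/Mid/p, L/D/Mid/q. Columns: a/Out, a/Stay, a/In, e/Out, e/Stay, e/In.
{R/W/Hi/p, R/W/Hi/q, R/D/Hi/p, R/D/Hi/q} → row (4,2) (6,3) (2,6) (3,0) (3,0) (3,0)
{R/W/Mid/p, R/D/Mid/p} → row (2,5) (2,5) (2,5) (3,0) (3,0) (3,0)
{R/W/Mid/q, R/D/Mid/q} → row (0,2) (0,2) (0,2) (3,0) (3,0) (3,0)
{L/W/Hi/p, L/W/Hi/q, L/W/Mid/p, L/W/Mid/q} → row (0,0) (0,0) (0,0) (0,0) (0,0) (0,0)
{L/D/Hi/p, L/D/Hi/q, L/D/Mid/p, L/D/Mid/q} → row (1,4) (1,4) (1,4) (1,4) (1,4) (1,4)
That's 5 distinct rows out of 16 strategies.

5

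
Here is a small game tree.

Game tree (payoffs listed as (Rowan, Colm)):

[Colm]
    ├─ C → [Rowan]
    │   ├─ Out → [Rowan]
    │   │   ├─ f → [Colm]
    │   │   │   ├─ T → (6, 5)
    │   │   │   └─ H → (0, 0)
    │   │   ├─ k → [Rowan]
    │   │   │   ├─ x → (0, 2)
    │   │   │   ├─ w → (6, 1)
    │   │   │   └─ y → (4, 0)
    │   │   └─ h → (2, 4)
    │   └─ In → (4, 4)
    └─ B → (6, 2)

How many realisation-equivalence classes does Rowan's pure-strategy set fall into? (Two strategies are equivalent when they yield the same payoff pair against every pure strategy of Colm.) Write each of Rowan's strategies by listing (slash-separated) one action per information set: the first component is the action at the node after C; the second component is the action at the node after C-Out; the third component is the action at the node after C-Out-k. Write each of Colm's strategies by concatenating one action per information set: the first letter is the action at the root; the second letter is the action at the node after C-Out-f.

6

Rowan has 18 pure strategies: Out/f/x, Out/f/w, Out/f/y, Out/k/x, Out/k/w, Out/k/y, Out/h/x, Out/h/w, Out/h/y, In/f/x, In/f/w, In/f/y, In/k/x, In/k/w, In/k/y, In/h/x, In/h/w, In/h/y. Columns: CT, CH, BT, BH.
{Out/f/x, Out/f/w, Out/f/y} → row (6,5) (0,0) (6,2) (6,2)
{Out/k/x} → row (0,2) (0,2) (6,2) (6,2)
{Out/k/w} → row (6,1) (6,1) (6,2) (6,2)
{Out/k/y} → row (4,0) (4,0) (6,2) (6,2)
{Out/h/x, Out/h/w, Out/h/y} → row (2,4) (2,4) (6,2) (6,2)
{In/f/x, In/f/w, In/f/y, In/k/x, In/k/w, In/k/y, In/h/x, In/h/w, In/h/y} → row (4,4) (4,4) (6,2) (6,2)
That's 6 distinct rows out of 18 strategies.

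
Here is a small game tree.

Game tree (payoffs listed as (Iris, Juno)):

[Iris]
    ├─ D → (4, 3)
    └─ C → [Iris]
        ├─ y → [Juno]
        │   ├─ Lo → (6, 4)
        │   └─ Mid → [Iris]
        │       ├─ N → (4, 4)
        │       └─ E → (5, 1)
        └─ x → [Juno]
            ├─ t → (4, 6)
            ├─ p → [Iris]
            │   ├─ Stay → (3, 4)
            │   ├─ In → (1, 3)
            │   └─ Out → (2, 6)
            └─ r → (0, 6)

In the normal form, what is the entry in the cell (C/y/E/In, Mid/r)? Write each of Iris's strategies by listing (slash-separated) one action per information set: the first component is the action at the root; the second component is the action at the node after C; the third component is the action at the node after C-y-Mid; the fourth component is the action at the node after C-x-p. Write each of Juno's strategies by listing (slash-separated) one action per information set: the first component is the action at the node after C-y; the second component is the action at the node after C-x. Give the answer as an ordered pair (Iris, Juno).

(5, 1)

Trace the play path from the root:
  Iris plays C
  Iris plays y at [C]
  Juno plays Mid at [C-y]
  Iris plays E at [C-y-Mid]
→ terminal payoff (5, 1).
(Iris's choice at the node after C-x-p is never reached on this path, so it doesn't affect the outcome.)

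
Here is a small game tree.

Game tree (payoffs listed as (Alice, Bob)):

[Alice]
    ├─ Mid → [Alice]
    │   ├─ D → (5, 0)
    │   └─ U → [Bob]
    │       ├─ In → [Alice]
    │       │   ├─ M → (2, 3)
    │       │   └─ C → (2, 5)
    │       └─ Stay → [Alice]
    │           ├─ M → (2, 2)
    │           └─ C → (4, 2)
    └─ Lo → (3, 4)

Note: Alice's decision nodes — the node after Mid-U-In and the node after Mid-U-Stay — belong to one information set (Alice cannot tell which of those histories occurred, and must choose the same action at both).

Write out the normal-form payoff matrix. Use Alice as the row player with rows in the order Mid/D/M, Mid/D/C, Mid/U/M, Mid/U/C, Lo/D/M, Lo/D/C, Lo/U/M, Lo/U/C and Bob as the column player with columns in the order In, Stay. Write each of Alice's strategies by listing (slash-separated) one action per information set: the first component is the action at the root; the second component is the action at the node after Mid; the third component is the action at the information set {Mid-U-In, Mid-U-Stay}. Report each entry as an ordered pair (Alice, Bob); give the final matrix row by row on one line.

              In     Stay
Mid/D/M    (5,0)    (5,0)
Mid/D/C    (5,0)    (5,0)
Mid/U/M    (2,3)    (2,2)
Mid/U/C    (2,5)    (4,2)
 Lo/D/M    (3,4)    (3,4)
 Lo/D/C    (3,4)    (3,4)
 Lo/U/M    (3,4)    (3,4)
 Lo/U/C    (3,4)    (3,4)

Mid/D/M: (5,0) (5,0) | Mid/D/C: (5,0) (5,0) | Mid/U/M: (2,3) (2,2) | Mid/U/C: (2,5) (4,2) | Lo/D/M: (3,4) (3,4) | Lo/D/C: (3,4) (3,4) | Lo/U/M: (3,4) (3,4) | Lo/U/C: (3,4) (3,4)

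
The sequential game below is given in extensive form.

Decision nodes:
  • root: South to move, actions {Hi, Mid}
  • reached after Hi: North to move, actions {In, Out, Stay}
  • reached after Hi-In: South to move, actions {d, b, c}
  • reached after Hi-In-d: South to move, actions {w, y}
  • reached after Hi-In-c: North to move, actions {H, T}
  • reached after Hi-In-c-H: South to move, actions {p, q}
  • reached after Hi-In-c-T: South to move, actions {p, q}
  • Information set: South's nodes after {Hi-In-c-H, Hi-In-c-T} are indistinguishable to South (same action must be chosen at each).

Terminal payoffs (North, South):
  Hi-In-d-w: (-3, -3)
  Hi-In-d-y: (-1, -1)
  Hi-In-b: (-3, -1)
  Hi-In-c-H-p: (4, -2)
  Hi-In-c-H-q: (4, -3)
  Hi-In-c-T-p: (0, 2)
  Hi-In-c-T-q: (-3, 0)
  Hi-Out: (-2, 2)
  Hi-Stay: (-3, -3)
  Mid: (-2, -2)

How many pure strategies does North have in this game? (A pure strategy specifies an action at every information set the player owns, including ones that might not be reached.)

North owns the node after Hi with actions {In, Out, Stay} — three choices.
North owns the node after Hi-In-c with actions {H, T} — two choices.
A pure strategy fixes one action at each information set independently, so the count is the product 3 × 2 = 6.

6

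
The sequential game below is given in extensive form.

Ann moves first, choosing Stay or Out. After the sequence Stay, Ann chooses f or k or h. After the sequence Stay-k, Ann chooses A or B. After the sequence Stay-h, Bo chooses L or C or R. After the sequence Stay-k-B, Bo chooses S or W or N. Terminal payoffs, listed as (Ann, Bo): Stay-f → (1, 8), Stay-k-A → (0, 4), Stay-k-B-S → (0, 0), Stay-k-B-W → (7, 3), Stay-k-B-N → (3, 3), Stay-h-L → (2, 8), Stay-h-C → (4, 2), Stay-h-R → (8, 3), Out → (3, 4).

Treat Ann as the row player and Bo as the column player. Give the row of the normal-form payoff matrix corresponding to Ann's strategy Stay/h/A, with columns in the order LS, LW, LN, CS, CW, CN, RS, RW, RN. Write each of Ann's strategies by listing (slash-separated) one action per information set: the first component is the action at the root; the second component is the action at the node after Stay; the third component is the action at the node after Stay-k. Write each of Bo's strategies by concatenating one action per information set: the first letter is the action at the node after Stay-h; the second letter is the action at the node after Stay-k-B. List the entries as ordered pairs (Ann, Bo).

(2,8) (2,8) (2,8) (4,2) (4,2) (4,2) (8,3) (8,3) (8,3)

vs LS: Ann plays Stay → Ann plays h at [Stay] → Bo plays L at [Stay-h] → (2, 8)
vs LW: Ann plays Stay → Ann plays h at [Stay] → Bo plays L at [Stay-h] → (2, 8)
vs LN: Ann plays Stay → Ann plays h at [Stay] → Bo plays L at [Stay-h] → (2, 8)
vs CS: Ann plays Stay → Ann plays h at [Stay] → Bo plays C at [Stay-h] → (4, 2)
vs CW: Ann plays Stay → Ann plays h at [Stay] → Bo plays C at [Stay-h] → (4, 2)
vs CN: Ann plays Stay → Ann plays h at [Stay] → Bo plays C at [Stay-h] → (4, 2)
vs RS: Ann plays Stay → Ann plays h at [Stay] → Bo plays R at [Stay-h] → (8, 3)
vs RW: Ann plays Stay → Ann plays h at [Stay] → Bo plays R at [Stay-h] → (8, 3)
vs RN: Ann plays Stay → Ann plays h at [Stay] → Bo plays R at [Stay-h] → (8, 3)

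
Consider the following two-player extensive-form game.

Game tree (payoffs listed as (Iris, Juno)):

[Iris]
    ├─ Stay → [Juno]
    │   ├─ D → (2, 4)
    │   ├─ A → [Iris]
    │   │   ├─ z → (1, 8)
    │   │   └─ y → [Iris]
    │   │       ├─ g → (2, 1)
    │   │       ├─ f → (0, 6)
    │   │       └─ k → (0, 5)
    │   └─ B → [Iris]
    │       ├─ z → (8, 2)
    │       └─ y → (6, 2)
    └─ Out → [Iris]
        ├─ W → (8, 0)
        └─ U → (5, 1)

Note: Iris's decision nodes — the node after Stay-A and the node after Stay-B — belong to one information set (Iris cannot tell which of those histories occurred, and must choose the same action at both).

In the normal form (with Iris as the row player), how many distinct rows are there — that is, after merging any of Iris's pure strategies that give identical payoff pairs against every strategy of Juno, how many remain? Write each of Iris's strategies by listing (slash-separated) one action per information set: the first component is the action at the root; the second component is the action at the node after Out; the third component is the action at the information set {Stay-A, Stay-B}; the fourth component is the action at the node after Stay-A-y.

Iris has 24 pure strategies: Stay/W/z/g, Stay/W/z/f, Stay/W/z/k, Stay/W/y/g, Stay/W/y/f, Stay/W/y/k, Stay/U/z/g, Stay/U/z/f, Stay/U/z/k, Stay/U/y/g, Stay/U/y/f, Stay/U/y/k, Out/W/z/g, Out/W/z/f, Out/W/z/k, Out/W/y/g, Out/W/y/f, Out/W/y/k, Out/U/z/g, Out/U/z/f, Out/U/z/k, Out/U/y/g, Out/U/y/f, Out/U/y/k. Columns: D, A, B.
{Stay/W/z/g, Stay/W/z/f, Stay/W/z/k, Stay/U/z/g, Stay/U/z/f, Stay/U/z/k} → row (2,4) (1,8) (8,2)
{Stay/W/y/g, Stay/U/y/g} → row (2,4) (2,1) (6,2)
{Stay/W/y/f, Stay/U/y/f} → row (2,4) (0,6) (6,2)
{Stay/W/y/k, Stay/U/y/k} → row (2,4) (0,5) (6,2)
{Out/W/z/g, Out/W/z/f, Out/W/z/k, Out/W/y/g, Out/W/y/f, Out/W/y/k} → row (8,0) (8,0) (8,0)
{Out/U/z/g, Out/U/z/f, Out/U/z/k, Out/U/y/g, Out/U/y/f, Out/U/y/k} → row (5,1) (5,1) (5,1)
That's 6 distinct rows out of 24 strategies.

6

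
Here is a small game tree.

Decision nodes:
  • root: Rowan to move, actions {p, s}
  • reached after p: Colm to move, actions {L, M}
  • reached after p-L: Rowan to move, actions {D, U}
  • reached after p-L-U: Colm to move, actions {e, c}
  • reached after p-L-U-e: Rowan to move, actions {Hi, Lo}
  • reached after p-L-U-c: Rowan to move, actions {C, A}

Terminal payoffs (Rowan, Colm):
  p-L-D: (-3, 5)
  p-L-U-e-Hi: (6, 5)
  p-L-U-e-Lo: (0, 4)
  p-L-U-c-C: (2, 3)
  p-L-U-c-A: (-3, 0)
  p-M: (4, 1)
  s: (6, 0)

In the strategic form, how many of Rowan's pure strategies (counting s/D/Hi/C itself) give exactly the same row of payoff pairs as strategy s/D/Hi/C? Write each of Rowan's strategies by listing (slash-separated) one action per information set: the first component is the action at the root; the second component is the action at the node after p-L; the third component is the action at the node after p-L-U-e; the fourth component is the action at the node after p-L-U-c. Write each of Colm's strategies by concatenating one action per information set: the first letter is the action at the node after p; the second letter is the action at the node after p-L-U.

Row for s/D/Hi/C (columns Le, Lc, Me, Mc): (6,0) (6,0) (6,0) (6,0).
Under s/D/Hi/C, Rowan's choice at the node after p-L and at the node after p-L-U-e and at the node after p-L-U-c can never be reached regardless of what Colm does, so varying those choices leaves every outcome unchanged.
Holding the reachable choices fixed and varying the unreachable ones freely already gives 2 × 2 × 2 = 8 equivalent strategies.
No other strategy reproduces this row, so those 8 are the full class: s/D/Hi/C, s/D/Hi/A, s/D/Lo/C, s/D/Lo/A, s/U/Hi/C, s/U/Hi/A, s/U/Lo/C, s/U/Lo/A.

8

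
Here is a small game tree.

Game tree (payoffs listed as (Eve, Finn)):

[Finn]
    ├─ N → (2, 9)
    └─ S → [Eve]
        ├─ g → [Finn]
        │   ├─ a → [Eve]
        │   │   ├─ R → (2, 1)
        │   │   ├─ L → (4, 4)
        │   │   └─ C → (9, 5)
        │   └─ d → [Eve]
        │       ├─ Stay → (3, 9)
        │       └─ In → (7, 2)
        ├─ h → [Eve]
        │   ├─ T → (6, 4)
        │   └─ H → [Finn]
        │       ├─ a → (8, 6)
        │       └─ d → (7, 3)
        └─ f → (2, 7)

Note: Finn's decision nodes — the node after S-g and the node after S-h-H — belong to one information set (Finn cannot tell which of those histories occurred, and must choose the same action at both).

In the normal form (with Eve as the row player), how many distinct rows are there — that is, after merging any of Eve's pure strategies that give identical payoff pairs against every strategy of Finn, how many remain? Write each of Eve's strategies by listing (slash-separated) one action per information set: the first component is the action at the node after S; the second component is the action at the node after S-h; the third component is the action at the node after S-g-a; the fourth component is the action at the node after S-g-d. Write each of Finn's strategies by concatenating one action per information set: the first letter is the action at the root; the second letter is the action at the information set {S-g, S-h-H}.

9

Eve has 36 pure strategies: g/T/R/Stay, g/T/R/In, g/T/L/Stay, g/T/L/In, g/T/C/Stay, g/T/C/In, g/H/R/Stay, g/H/R/In, g/H/L/Stay, g/H/L/In, g/H/C/Stay, g/H/C/In, h/T/R/Stay, h/T/R/In, h/T/L/Stay, h/T/L/In, h/T/C/Stay, h/T/C/In, h/H/R/Stay, h/H/R/In, h/H/L/Stay, h/H/L/In, h/H/C/Stay, h/H/C/In, f/T/R/Stay, f/T/R/In, f/T/L/Stay, f/T/L/In, f/T/C/Stay, f/T/C/In, f/H/R/Stay, f/H/R/In, f/H/L/Stay, f/H/L/In, f/H/C/Stay, f/H/C/In. Columns: Na, Nd, Sa, Sd.
{g/T/R/Stay, g/H/R/Stay} → row (2,9) (2,9) (2,1) (3,9)
{g/T/R/In, g/H/R/In} → row (2,9) (2,9) (2,1) (7,2)
{g/T/L/Stay, g/H/L/Stay} → row (2,9) (2,9) (4,4) (3,9)
{g/T/L/In, g/H/L/In} → row (2,9) (2,9) (4,4) (7,2)
{g/T/C/Stay, g/H/C/Stay} → row (2,9) (2,9) (9,5) (3,9)
{g/T/C/In, g/H/C/In} → row (2,9) (2,9) (9,5) (7,2)
{h/T/R/Stay, h/T/R/In, h/T/L/Stay, h/T/L/In, h/T/C/Stay, h/T/C/In} → row (2,9) (2,9) (6,4) (6,4)
{h/H/R/Stay, h/H/R/In, h/H/L/Stay, h/H/L/In, h/H/C/Stay, h/H/C/In} → row (2,9) (2,9) (8,6) (7,3)
{f/T/R/Stay, f/T/R/In, f/T/L/Stay, f/T/L/In, f/T/C/Stay, f/T/C/In, f/H/R/Stay, f/H/R/In, f/H/L/Stay, f/H/L/In, f/H/C/Stay, f/H/C/In} → row (2,9) (2,9) (2,7) (2,7)
That's 9 distinct rows out of 36 strategies.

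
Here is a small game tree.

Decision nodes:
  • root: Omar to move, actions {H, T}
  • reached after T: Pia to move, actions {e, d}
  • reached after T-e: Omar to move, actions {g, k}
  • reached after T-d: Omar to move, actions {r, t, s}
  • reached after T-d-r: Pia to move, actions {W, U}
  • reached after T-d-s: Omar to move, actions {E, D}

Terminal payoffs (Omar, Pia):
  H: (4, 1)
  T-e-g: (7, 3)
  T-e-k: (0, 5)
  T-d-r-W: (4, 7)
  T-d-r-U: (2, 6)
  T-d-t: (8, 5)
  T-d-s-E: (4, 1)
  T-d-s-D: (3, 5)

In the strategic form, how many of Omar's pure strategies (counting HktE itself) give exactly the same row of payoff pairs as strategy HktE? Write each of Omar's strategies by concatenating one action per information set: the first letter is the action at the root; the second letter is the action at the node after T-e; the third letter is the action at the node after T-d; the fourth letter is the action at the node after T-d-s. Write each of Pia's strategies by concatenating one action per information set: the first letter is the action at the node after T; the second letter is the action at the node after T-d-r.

Row for HktE (columns eW, eU, dW, dU): (4,1) (4,1) (4,1) (4,1).
Under HktE, Omar's choice at the node after T-e and at the node after T-d and at the node after T-d-s can never be reached regardless of what Pia does, so varying those choices leaves every outcome unchanged.
Holding the reachable choices fixed and varying the unreachable ones freely already gives 2 × 3 × 2 = 12 equivalent strategies.
No other strategy reproduces this row, so those 12 are the full class: HgrE, HgrD, HgtE, HgtD, HgsE, HgsD, HkrE, HkrD, HktE, HktD, HksE, HksD.

12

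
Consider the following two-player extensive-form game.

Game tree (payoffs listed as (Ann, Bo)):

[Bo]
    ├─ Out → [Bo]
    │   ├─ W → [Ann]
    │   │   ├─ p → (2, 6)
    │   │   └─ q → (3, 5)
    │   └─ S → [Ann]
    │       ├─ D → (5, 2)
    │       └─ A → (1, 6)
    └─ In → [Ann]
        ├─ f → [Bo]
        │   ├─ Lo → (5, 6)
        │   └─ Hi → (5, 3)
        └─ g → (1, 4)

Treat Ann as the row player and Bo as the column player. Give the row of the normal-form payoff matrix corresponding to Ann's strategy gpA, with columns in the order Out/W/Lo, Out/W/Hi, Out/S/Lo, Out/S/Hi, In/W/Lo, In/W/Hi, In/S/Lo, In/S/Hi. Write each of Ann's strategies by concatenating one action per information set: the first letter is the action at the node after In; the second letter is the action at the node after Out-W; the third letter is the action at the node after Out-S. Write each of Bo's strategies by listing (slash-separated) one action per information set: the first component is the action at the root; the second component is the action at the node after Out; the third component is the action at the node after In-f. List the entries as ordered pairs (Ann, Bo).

(2,6) (2,6) (1,6) (1,6) (1,4) (1,4) (1,4) (1,4)

vs Out/W/Lo: Bo plays Out → Bo plays W at [Out] → Ann plays p at [Out-W] → (2, 6)
vs Out/W/Hi: Bo plays Out → Bo plays W at [Out] → Ann plays p at [Out-W] → (2, 6)
vs Out/S/Lo: Bo plays Out → Bo plays S at [Out] → Ann plays A at [Out-S] → (1, 6)
vs Out/S/Hi: Bo plays Out → Bo plays S at [Out] → Ann plays A at [Out-S] → (1, 6)
vs In/W/Lo: Bo plays In → Ann plays g at [In] → (1, 4)
vs In/W/Hi: Bo plays In → Ann plays g at [In] → (1, 4)
vs In/S/Lo: Bo plays In → Ann plays g at [In] → (1, 4)
vs In/S/Hi: Bo plays In → Ann plays g at [In] → (1, 4)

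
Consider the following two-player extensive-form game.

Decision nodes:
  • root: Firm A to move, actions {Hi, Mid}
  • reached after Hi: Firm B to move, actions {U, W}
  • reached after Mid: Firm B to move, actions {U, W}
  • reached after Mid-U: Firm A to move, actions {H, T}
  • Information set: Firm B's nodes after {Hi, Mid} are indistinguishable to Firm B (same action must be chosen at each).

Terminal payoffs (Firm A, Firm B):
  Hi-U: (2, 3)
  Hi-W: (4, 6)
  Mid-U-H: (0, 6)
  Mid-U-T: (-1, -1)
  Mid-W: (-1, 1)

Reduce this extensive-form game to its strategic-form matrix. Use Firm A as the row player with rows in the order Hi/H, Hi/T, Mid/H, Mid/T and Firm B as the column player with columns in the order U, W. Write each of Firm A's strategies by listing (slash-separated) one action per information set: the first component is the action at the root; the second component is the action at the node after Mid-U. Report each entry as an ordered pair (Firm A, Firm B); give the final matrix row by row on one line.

Hi/H: (2,3) (4,6) | Hi/T: (2,3) (4,6) | Mid/H: (0,6) (-1,1) | Mid/T: (-1,-1) (-1,1)

             U        W
 Hi/H    (2,3)    (4,6)
 Hi/T    (2,3)    (4,6)
Mid/H    (0,6)   (-1,1)
Mid/T  (-1,-1)   (-1,1)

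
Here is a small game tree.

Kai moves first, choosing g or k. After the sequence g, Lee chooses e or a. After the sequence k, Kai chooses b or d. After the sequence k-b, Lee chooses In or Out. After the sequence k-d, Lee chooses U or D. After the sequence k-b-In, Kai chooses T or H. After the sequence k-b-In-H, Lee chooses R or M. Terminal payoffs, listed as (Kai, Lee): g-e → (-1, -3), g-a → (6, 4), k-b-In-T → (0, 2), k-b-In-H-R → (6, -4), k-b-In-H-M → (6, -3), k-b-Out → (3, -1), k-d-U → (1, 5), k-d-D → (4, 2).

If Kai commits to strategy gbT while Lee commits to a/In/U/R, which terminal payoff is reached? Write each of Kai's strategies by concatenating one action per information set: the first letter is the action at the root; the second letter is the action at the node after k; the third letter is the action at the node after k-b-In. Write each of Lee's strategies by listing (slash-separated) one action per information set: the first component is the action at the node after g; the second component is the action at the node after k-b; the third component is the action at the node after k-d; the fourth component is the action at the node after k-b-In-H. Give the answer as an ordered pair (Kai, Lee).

Trace the play path from the root:
  Kai plays g
  Lee plays a at [g]
→ terminal payoff (6, 4).
(Kai's choice at the node after k is never reached on this path, so it doesn't affect the outcome.)

(6, 4)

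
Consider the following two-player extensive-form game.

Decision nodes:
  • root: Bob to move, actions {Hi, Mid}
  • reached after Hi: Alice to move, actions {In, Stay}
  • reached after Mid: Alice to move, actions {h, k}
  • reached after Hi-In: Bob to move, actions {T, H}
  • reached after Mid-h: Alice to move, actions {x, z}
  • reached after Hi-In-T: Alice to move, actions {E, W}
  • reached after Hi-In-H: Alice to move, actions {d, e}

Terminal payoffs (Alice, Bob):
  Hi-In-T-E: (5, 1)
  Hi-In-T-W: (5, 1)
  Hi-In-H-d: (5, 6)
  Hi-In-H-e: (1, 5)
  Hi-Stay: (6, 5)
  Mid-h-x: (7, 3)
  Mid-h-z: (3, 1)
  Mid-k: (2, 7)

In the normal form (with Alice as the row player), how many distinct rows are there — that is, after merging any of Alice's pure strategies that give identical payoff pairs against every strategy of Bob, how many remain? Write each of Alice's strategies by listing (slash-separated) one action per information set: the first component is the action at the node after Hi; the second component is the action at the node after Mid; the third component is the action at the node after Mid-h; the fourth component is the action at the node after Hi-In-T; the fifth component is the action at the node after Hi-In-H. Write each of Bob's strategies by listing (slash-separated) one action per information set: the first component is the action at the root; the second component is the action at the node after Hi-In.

9

Alice has 32 pure strategies: In/h/x/E/d, In/h/x/E/e, In/h/x/W/d, In/h/x/W/e, In/h/z/E/d, In/h/z/E/e, In/h/z/W/d, In/h/z/W/e, In/k/x/E/d, In/k/x/E/e, In/k/x/W/d, In/k/x/W/e, In/k/z/E/d, In/k/z/E/e, In/k/z/W/d, In/k/z/W/e, Stay/h/x/E/d, Stay/h/x/E/e, Stay/h/x/W/d, Stay/h/x/W/e, Stay/h/z/E/d, Stay/h/z/E/e, Stay/h/z/W/d, Stay/h/z/W/e, Stay/k/x/E/d, Stay/k/x/E/e, Stay/k/x/W/d, Stay/k/x/W/e, Stay/k/z/E/d, Stay/k/z/E/e, Stay/k/z/W/d, Stay/k/z/W/e. Columns: Hi/T, Hi/H, Mid/T, Mid/H.
{In/h/x/E/d, In/h/x/W/d} → row (5,1) (5,6) (7,3) (7,3)
{In/h/x/E/e, In/h/x/W/e} → row (5,1) (1,5) (7,3) (7,3)
{In/h/z/E/d, In/h/z/W/d} → row (5,1) (5,6) (3,1) (3,1)
{In/h/z/E/e, In/h/z/W/e} → row (5,1) (1,5) (3,1) (3,1)
{In/k/x/E/d, In/k/x/W/d, In/k/z/E/d, In/k/z/W/d} → row (5,1) (5,6) (2,7) (2,7)
{In/k/x/E/e, In/k/x/W/e, In/k/z/E/e, In/k/z/W/e} → row (5,1) (1,5) (2,7) (2,7)
{Stay/h/x/E/d, Stay/h/x/E/e, Stay/h/x/W/d, Stay/h/x/W/e} → row (6,5) (6,5) (7,3) (7,3)
{Stay/h/z/E/d, Stay/h/z/E/e, Stay/h/z/W/d, Stay/h/z/W/e} → row (6,5) (6,5) (3,1) (3,1)
{Stay/k/x/E/d, Stay/k/x/E/e, Stay/k/x/W/d, Stay/k/x/W/e, Stay/k/z/E/d, Stay/k/z/E/e, Stay/k/z/W/d, Stay/k/z/W/e} → row (6,5) (6,5) (2,7) (2,7)
That's 9 distinct rows out of 32 strategies.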